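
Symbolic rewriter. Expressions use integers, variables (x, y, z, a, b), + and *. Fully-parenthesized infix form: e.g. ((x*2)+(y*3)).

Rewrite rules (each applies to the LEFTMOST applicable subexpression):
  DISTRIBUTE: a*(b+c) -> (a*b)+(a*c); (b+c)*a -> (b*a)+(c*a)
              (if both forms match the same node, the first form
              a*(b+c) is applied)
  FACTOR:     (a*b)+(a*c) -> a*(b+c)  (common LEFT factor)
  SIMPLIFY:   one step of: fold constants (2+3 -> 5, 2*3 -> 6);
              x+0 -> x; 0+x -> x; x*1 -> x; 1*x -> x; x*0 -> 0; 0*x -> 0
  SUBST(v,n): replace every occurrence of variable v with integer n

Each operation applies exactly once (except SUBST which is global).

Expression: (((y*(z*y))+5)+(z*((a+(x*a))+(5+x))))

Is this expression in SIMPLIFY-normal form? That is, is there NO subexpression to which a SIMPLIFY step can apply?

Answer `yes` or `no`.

Expression: (((y*(z*y))+5)+(z*((a+(x*a))+(5+x))))
Scanning for simplifiable subexpressions (pre-order)...
  at root: (((y*(z*y))+5)+(z*((a+(x*a))+(5+x)))) (not simplifiable)
  at L: ((y*(z*y))+5) (not simplifiable)
  at LL: (y*(z*y)) (not simplifiable)
  at LLR: (z*y) (not simplifiable)
  at R: (z*((a+(x*a))+(5+x))) (not simplifiable)
  at RR: ((a+(x*a))+(5+x)) (not simplifiable)
  at RRL: (a+(x*a)) (not simplifiable)
  at RRLR: (x*a) (not simplifiable)
  at RRR: (5+x) (not simplifiable)
Result: no simplifiable subexpression found -> normal form.

Answer: yes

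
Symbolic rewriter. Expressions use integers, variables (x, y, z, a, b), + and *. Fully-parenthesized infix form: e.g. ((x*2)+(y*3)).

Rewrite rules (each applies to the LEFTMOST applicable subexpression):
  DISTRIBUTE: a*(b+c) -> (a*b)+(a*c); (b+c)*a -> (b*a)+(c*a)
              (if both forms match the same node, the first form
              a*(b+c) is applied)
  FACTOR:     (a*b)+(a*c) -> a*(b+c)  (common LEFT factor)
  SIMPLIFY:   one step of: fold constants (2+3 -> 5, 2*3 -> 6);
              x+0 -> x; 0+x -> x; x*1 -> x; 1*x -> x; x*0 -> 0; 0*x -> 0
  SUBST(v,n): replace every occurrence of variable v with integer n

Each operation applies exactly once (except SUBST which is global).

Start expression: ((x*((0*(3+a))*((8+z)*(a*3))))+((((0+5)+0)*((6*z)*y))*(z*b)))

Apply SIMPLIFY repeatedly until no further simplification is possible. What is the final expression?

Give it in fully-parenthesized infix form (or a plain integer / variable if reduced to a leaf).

Start: ((x*((0*(3+a))*((8+z)*(a*3))))+((((0+5)+0)*((6*z)*y))*(z*b)))
Step 1: at LRL: (0*(3+a)) -> 0; overall: ((x*((0*(3+a))*((8+z)*(a*3))))+((((0+5)+0)*((6*z)*y))*(z*b))) -> ((x*(0*((8+z)*(a*3))))+((((0+5)+0)*((6*z)*y))*(z*b)))
Step 2: at LR: (0*((8+z)*(a*3))) -> 0; overall: ((x*(0*((8+z)*(a*3))))+((((0+5)+0)*((6*z)*y))*(z*b))) -> ((x*0)+((((0+5)+0)*((6*z)*y))*(z*b)))
Step 3: at L: (x*0) -> 0; overall: ((x*0)+((((0+5)+0)*((6*z)*y))*(z*b))) -> (0+((((0+5)+0)*((6*z)*y))*(z*b)))
Step 4: at root: (0+((((0+5)+0)*((6*z)*y))*(z*b))) -> ((((0+5)+0)*((6*z)*y))*(z*b)); overall: (0+((((0+5)+0)*((6*z)*y))*(z*b))) -> ((((0+5)+0)*((6*z)*y))*(z*b))
Step 5: at LL: ((0+5)+0) -> (0+5); overall: ((((0+5)+0)*((6*z)*y))*(z*b)) -> (((0+5)*((6*z)*y))*(z*b))
Step 6: at LL: (0+5) -> 5; overall: (((0+5)*((6*z)*y))*(z*b)) -> ((5*((6*z)*y))*(z*b))
Fixed point: ((5*((6*z)*y))*(z*b))

Answer: ((5*((6*z)*y))*(z*b))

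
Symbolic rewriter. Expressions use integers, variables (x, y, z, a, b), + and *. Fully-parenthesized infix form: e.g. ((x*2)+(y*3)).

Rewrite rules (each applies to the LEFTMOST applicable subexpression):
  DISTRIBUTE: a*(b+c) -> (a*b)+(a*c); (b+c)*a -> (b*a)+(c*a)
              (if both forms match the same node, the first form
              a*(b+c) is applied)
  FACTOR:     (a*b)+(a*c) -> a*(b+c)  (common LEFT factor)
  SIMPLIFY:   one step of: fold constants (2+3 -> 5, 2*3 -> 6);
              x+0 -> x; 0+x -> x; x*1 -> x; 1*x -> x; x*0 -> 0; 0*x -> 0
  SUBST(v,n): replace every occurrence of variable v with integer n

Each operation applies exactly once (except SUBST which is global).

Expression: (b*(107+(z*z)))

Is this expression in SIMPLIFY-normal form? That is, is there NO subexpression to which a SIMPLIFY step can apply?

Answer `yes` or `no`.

Expression: (b*(107+(z*z)))
Scanning for simplifiable subexpressions (pre-order)...
  at root: (b*(107+(z*z))) (not simplifiable)
  at R: (107+(z*z)) (not simplifiable)
  at RR: (z*z) (not simplifiable)
Result: no simplifiable subexpression found -> normal form.

Answer: yes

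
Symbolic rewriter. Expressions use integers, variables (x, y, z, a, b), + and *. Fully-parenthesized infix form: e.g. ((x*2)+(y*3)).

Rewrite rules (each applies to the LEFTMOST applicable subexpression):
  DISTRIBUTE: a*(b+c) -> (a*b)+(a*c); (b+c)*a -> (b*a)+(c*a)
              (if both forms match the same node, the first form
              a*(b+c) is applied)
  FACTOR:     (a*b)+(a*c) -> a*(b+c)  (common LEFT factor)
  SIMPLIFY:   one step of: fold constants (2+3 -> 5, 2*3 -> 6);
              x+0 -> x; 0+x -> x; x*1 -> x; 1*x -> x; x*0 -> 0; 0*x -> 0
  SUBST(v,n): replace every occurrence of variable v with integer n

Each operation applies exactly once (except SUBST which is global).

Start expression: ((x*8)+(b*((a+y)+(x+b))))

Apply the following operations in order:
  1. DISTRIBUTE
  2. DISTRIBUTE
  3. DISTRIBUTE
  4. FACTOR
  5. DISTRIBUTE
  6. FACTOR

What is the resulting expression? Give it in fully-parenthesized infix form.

Answer: ((x*8)+((b*(a+y))+((b*x)+(b*b))))

Derivation:
Start: ((x*8)+(b*((a+y)+(x+b))))
Apply DISTRIBUTE at R (target: (b*((a+y)+(x+b)))): ((x*8)+(b*((a+y)+(x+b)))) -> ((x*8)+((b*(a+y))+(b*(x+b))))
Apply DISTRIBUTE at RL (target: (b*(a+y))): ((x*8)+((b*(a+y))+(b*(x+b)))) -> ((x*8)+(((b*a)+(b*y))+(b*(x+b))))
Apply DISTRIBUTE at RR (target: (b*(x+b))): ((x*8)+(((b*a)+(b*y))+(b*(x+b)))) -> ((x*8)+(((b*a)+(b*y))+((b*x)+(b*b))))
Apply FACTOR at RL (target: ((b*a)+(b*y))): ((x*8)+(((b*a)+(b*y))+((b*x)+(b*b)))) -> ((x*8)+((b*(a+y))+((b*x)+(b*b))))
Apply DISTRIBUTE at RL (target: (b*(a+y))): ((x*8)+((b*(a+y))+((b*x)+(b*b)))) -> ((x*8)+(((b*a)+(b*y))+((b*x)+(b*b))))
Apply FACTOR at RL (target: ((b*a)+(b*y))): ((x*8)+(((b*a)+(b*y))+((b*x)+(b*b)))) -> ((x*8)+((b*(a+y))+((b*x)+(b*b))))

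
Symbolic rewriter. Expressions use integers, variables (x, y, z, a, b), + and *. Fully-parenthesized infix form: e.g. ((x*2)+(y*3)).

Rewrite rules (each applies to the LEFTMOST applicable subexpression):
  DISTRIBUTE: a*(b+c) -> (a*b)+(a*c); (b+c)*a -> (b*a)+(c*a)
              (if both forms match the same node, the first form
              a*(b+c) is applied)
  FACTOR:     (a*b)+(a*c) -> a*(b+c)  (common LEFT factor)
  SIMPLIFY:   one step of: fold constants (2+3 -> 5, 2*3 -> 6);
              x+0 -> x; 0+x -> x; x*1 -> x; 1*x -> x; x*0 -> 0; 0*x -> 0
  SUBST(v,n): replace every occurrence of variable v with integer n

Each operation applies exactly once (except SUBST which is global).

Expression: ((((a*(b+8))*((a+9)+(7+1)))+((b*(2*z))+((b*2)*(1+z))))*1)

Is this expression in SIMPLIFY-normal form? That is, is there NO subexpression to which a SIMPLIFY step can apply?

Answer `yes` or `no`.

Answer: no

Derivation:
Expression: ((((a*(b+8))*((a+9)+(7+1)))+((b*(2*z))+((b*2)*(1+z))))*1)
Scanning for simplifiable subexpressions (pre-order)...
  at root: ((((a*(b+8))*((a+9)+(7+1)))+((b*(2*z))+((b*2)*(1+z))))*1) (SIMPLIFIABLE)
  at L: (((a*(b+8))*((a+9)+(7+1)))+((b*(2*z))+((b*2)*(1+z)))) (not simplifiable)
  at LL: ((a*(b+8))*((a+9)+(7+1))) (not simplifiable)
  at LLL: (a*(b+8)) (not simplifiable)
  at LLLR: (b+8) (not simplifiable)
  at LLR: ((a+9)+(7+1)) (not simplifiable)
  at LLRL: (a+9) (not simplifiable)
  at LLRR: (7+1) (SIMPLIFIABLE)
  at LR: ((b*(2*z))+((b*2)*(1+z))) (not simplifiable)
  at LRL: (b*(2*z)) (not simplifiable)
  at LRLR: (2*z) (not simplifiable)
  at LRR: ((b*2)*(1+z)) (not simplifiable)
  at LRRL: (b*2) (not simplifiable)
  at LRRR: (1+z) (not simplifiable)
Found simplifiable subexpr at path root: ((((a*(b+8))*((a+9)+(7+1)))+((b*(2*z))+((b*2)*(1+z))))*1)
One SIMPLIFY step would give: (((a*(b+8))*((a+9)+(7+1)))+((b*(2*z))+((b*2)*(1+z))))
-> NOT in normal form.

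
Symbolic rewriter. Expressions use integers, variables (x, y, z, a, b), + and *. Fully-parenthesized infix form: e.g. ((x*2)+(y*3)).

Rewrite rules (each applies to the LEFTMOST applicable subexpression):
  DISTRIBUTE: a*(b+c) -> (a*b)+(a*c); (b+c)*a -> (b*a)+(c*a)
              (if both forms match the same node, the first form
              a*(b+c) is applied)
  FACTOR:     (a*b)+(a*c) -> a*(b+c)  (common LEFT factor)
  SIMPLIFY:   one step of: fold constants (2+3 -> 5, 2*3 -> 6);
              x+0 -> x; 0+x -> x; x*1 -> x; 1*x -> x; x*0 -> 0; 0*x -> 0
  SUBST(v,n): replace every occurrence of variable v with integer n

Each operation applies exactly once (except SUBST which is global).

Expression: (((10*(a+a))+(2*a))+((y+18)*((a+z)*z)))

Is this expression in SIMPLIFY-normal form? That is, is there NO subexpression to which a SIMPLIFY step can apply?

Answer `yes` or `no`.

Expression: (((10*(a+a))+(2*a))+((y+18)*((a+z)*z)))
Scanning for simplifiable subexpressions (pre-order)...
  at root: (((10*(a+a))+(2*a))+((y+18)*((a+z)*z))) (not simplifiable)
  at L: ((10*(a+a))+(2*a)) (not simplifiable)
  at LL: (10*(a+a)) (not simplifiable)
  at LLR: (a+a) (not simplifiable)
  at LR: (2*a) (not simplifiable)
  at R: ((y+18)*((a+z)*z)) (not simplifiable)
  at RL: (y+18) (not simplifiable)
  at RR: ((a+z)*z) (not simplifiable)
  at RRL: (a+z) (not simplifiable)
Result: no simplifiable subexpression found -> normal form.

Answer: yes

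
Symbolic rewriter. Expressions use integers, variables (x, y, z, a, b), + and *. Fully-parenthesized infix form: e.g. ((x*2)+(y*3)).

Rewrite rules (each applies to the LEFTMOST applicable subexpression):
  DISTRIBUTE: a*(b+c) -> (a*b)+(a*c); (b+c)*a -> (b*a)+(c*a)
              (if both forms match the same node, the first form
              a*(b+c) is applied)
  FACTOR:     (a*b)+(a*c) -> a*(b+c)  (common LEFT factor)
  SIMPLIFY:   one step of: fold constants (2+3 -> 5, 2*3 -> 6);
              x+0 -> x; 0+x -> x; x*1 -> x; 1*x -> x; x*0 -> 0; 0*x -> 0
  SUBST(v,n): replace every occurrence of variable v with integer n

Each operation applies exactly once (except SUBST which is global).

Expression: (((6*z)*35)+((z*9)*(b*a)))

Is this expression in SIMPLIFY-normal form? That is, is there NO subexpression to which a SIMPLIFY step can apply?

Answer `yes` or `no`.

Expression: (((6*z)*35)+((z*9)*(b*a)))
Scanning for simplifiable subexpressions (pre-order)...
  at root: (((6*z)*35)+((z*9)*(b*a))) (not simplifiable)
  at L: ((6*z)*35) (not simplifiable)
  at LL: (6*z) (not simplifiable)
  at R: ((z*9)*(b*a)) (not simplifiable)
  at RL: (z*9) (not simplifiable)
  at RR: (b*a) (not simplifiable)
Result: no simplifiable subexpression found -> normal form.

Answer: yes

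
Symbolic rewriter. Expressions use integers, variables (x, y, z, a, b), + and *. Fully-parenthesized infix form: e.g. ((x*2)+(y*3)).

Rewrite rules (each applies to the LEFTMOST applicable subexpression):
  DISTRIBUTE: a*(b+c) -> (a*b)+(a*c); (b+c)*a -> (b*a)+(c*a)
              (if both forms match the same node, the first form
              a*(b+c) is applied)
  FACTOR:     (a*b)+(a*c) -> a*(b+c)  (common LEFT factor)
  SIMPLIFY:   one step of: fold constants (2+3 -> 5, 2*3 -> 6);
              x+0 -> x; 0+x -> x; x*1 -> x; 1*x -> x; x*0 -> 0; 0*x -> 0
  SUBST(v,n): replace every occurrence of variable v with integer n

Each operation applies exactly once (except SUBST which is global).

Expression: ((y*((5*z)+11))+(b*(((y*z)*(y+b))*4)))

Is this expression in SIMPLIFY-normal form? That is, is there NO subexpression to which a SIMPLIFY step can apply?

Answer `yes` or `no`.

Answer: yes

Derivation:
Expression: ((y*((5*z)+11))+(b*(((y*z)*(y+b))*4)))
Scanning for simplifiable subexpressions (pre-order)...
  at root: ((y*((5*z)+11))+(b*(((y*z)*(y+b))*4))) (not simplifiable)
  at L: (y*((5*z)+11)) (not simplifiable)
  at LR: ((5*z)+11) (not simplifiable)
  at LRL: (5*z) (not simplifiable)
  at R: (b*(((y*z)*(y+b))*4)) (not simplifiable)
  at RR: (((y*z)*(y+b))*4) (not simplifiable)
  at RRL: ((y*z)*(y+b)) (not simplifiable)
  at RRLL: (y*z) (not simplifiable)
  at RRLR: (y+b) (not simplifiable)
Result: no simplifiable subexpression found -> normal form.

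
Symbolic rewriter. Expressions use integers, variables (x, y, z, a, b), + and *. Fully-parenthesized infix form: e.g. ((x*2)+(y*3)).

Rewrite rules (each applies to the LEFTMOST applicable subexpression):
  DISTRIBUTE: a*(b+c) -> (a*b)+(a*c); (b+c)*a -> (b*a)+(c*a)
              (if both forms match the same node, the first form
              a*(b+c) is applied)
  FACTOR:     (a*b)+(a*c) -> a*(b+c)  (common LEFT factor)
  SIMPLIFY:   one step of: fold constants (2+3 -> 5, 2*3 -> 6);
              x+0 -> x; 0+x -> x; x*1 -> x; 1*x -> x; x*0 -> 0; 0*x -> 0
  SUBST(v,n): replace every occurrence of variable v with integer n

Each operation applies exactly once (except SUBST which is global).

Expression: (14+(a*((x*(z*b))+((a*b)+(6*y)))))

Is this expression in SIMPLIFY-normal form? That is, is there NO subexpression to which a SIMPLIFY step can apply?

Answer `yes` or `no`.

Expression: (14+(a*((x*(z*b))+((a*b)+(6*y)))))
Scanning for simplifiable subexpressions (pre-order)...
  at root: (14+(a*((x*(z*b))+((a*b)+(6*y))))) (not simplifiable)
  at R: (a*((x*(z*b))+((a*b)+(6*y)))) (not simplifiable)
  at RR: ((x*(z*b))+((a*b)+(6*y))) (not simplifiable)
  at RRL: (x*(z*b)) (not simplifiable)
  at RRLR: (z*b) (not simplifiable)
  at RRR: ((a*b)+(6*y)) (not simplifiable)
  at RRRL: (a*b) (not simplifiable)
  at RRRR: (6*y) (not simplifiable)
Result: no simplifiable subexpression found -> normal form.

Answer: yes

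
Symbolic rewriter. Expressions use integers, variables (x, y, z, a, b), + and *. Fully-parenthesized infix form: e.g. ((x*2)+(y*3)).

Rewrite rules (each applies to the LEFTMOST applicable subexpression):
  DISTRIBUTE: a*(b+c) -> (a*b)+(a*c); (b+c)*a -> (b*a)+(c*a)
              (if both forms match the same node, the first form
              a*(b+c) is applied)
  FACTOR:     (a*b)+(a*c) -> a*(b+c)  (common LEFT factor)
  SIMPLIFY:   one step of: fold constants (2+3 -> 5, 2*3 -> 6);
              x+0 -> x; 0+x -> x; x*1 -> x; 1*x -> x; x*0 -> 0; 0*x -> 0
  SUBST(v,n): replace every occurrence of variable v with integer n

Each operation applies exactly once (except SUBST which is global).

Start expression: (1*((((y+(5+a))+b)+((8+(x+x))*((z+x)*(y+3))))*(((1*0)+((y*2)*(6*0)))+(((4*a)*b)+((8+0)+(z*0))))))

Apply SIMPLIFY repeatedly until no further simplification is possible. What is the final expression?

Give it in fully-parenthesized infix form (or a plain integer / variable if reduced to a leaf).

Answer: ((((y+(5+a))+b)+((8+(x+x))*((z+x)*(y+3))))*(((4*a)*b)+8))

Derivation:
Start: (1*((((y+(5+a))+b)+((8+(x+x))*((z+x)*(y+3))))*(((1*0)+((y*2)*(6*0)))+(((4*a)*b)+((8+0)+(z*0))))))
Step 1: at root: (1*((((y+(5+a))+b)+((8+(x+x))*((z+x)*(y+3))))*(((1*0)+((y*2)*(6*0)))+(((4*a)*b)+((8+0)+(z*0)))))) -> ((((y+(5+a))+b)+((8+(x+x))*((z+x)*(y+3))))*(((1*0)+((y*2)*(6*0)))+(((4*a)*b)+((8+0)+(z*0))))); overall: (1*((((y+(5+a))+b)+((8+(x+x))*((z+x)*(y+3))))*(((1*0)+((y*2)*(6*0)))+(((4*a)*b)+((8+0)+(z*0)))))) -> ((((y+(5+a))+b)+((8+(x+x))*((z+x)*(y+3))))*(((1*0)+((y*2)*(6*0)))+(((4*a)*b)+((8+0)+(z*0)))))
Step 2: at RLL: (1*0) -> 0; overall: ((((y+(5+a))+b)+((8+(x+x))*((z+x)*(y+3))))*(((1*0)+((y*2)*(6*0)))+(((4*a)*b)+((8+0)+(z*0))))) -> ((((y+(5+a))+b)+((8+(x+x))*((z+x)*(y+3))))*((0+((y*2)*(6*0)))+(((4*a)*b)+((8+0)+(z*0)))))
Step 3: at RL: (0+((y*2)*(6*0))) -> ((y*2)*(6*0)); overall: ((((y+(5+a))+b)+((8+(x+x))*((z+x)*(y+3))))*((0+((y*2)*(6*0)))+(((4*a)*b)+((8+0)+(z*0))))) -> ((((y+(5+a))+b)+((8+(x+x))*((z+x)*(y+3))))*(((y*2)*(6*0))+(((4*a)*b)+((8+0)+(z*0)))))
Step 4: at RLR: (6*0) -> 0; overall: ((((y+(5+a))+b)+((8+(x+x))*((z+x)*(y+3))))*(((y*2)*(6*0))+(((4*a)*b)+((8+0)+(z*0))))) -> ((((y+(5+a))+b)+((8+(x+x))*((z+x)*(y+3))))*(((y*2)*0)+(((4*a)*b)+((8+0)+(z*0)))))
Step 5: at RL: ((y*2)*0) -> 0; overall: ((((y+(5+a))+b)+((8+(x+x))*((z+x)*(y+3))))*(((y*2)*0)+(((4*a)*b)+((8+0)+(z*0))))) -> ((((y+(5+a))+b)+((8+(x+x))*((z+x)*(y+3))))*(0+(((4*a)*b)+((8+0)+(z*0)))))
Step 6: at R: (0+(((4*a)*b)+((8+0)+(z*0)))) -> (((4*a)*b)+((8+0)+(z*0))); overall: ((((y+(5+a))+b)+((8+(x+x))*((z+x)*(y+3))))*(0+(((4*a)*b)+((8+0)+(z*0))))) -> ((((y+(5+a))+b)+((8+(x+x))*((z+x)*(y+3))))*(((4*a)*b)+((8+0)+(z*0))))
Step 7: at RRL: (8+0) -> 8; overall: ((((y+(5+a))+b)+((8+(x+x))*((z+x)*(y+3))))*(((4*a)*b)+((8+0)+(z*0)))) -> ((((y+(5+a))+b)+((8+(x+x))*((z+x)*(y+3))))*(((4*a)*b)+(8+(z*0))))
Step 8: at RRR: (z*0) -> 0; overall: ((((y+(5+a))+b)+((8+(x+x))*((z+x)*(y+3))))*(((4*a)*b)+(8+(z*0)))) -> ((((y+(5+a))+b)+((8+(x+x))*((z+x)*(y+3))))*(((4*a)*b)+(8+0)))
Step 9: at RR: (8+0) -> 8; overall: ((((y+(5+a))+b)+((8+(x+x))*((z+x)*(y+3))))*(((4*a)*b)+(8+0))) -> ((((y+(5+a))+b)+((8+(x+x))*((z+x)*(y+3))))*(((4*a)*b)+8))
Fixed point: ((((y+(5+a))+b)+((8+(x+x))*((z+x)*(y+3))))*(((4*a)*b)+8))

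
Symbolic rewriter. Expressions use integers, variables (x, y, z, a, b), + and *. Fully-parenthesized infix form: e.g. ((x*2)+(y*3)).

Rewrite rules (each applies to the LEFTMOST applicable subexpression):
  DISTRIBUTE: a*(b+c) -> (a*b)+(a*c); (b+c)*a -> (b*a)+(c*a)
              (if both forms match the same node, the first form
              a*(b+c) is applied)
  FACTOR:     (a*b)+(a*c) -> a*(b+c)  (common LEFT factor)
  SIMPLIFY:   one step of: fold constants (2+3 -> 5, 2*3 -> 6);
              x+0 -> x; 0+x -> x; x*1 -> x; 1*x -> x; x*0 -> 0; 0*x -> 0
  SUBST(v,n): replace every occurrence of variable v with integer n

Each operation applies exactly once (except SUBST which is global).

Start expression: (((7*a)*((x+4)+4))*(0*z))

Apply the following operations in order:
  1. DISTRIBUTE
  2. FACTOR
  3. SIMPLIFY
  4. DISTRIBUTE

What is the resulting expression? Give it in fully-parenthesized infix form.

Answer: ((((7*a)*(x+4))+((7*a)*4))*0)

Derivation:
Start: (((7*a)*((x+4)+4))*(0*z))
Apply DISTRIBUTE at L (target: ((7*a)*((x+4)+4))): (((7*a)*((x+4)+4))*(0*z)) -> ((((7*a)*(x+4))+((7*a)*4))*(0*z))
Apply FACTOR at L (target: (((7*a)*(x+4))+((7*a)*4))): ((((7*a)*(x+4))+((7*a)*4))*(0*z)) -> (((7*a)*((x+4)+4))*(0*z))
Apply SIMPLIFY at R (target: (0*z)): (((7*a)*((x+4)+4))*(0*z)) -> (((7*a)*((x+4)+4))*0)
Apply DISTRIBUTE at L (target: ((7*a)*((x+4)+4))): (((7*a)*((x+4)+4))*0) -> ((((7*a)*(x+4))+((7*a)*4))*0)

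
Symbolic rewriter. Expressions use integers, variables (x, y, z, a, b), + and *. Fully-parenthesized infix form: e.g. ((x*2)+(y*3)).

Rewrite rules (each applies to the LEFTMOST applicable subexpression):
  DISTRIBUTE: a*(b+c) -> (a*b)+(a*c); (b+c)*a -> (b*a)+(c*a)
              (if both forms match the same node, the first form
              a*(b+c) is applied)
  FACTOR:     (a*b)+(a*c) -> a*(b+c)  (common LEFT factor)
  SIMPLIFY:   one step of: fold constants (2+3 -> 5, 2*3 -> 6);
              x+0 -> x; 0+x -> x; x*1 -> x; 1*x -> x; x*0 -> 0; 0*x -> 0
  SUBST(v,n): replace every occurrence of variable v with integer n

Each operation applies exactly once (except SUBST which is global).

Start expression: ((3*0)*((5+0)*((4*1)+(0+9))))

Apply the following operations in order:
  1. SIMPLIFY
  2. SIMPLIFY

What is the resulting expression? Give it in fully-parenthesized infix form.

Answer: 0

Derivation:
Start: ((3*0)*((5+0)*((4*1)+(0+9))))
Apply SIMPLIFY at L (target: (3*0)): ((3*0)*((5+0)*((4*1)+(0+9)))) -> (0*((5+0)*((4*1)+(0+9))))
Apply SIMPLIFY at root (target: (0*((5+0)*((4*1)+(0+9))))): (0*((5+0)*((4*1)+(0+9)))) -> 0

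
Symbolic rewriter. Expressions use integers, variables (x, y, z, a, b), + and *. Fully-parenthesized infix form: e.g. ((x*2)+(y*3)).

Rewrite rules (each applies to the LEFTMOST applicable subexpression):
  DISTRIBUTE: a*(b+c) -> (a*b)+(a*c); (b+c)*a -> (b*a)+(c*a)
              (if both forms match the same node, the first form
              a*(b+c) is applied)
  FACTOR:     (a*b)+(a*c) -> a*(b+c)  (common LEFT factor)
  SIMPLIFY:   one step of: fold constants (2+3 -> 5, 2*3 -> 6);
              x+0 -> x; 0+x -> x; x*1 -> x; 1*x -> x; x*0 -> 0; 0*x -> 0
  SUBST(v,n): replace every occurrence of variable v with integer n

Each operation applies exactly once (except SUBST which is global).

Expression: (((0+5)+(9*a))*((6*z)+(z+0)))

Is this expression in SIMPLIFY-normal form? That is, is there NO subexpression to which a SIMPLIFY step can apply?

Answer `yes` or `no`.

Answer: no

Derivation:
Expression: (((0+5)+(9*a))*((6*z)+(z+0)))
Scanning for simplifiable subexpressions (pre-order)...
  at root: (((0+5)+(9*a))*((6*z)+(z+0))) (not simplifiable)
  at L: ((0+5)+(9*a)) (not simplifiable)
  at LL: (0+5) (SIMPLIFIABLE)
  at LR: (9*a) (not simplifiable)
  at R: ((6*z)+(z+0)) (not simplifiable)
  at RL: (6*z) (not simplifiable)
  at RR: (z+0) (SIMPLIFIABLE)
Found simplifiable subexpr at path LL: (0+5)
One SIMPLIFY step would give: ((5+(9*a))*((6*z)+(z+0)))
-> NOT in normal form.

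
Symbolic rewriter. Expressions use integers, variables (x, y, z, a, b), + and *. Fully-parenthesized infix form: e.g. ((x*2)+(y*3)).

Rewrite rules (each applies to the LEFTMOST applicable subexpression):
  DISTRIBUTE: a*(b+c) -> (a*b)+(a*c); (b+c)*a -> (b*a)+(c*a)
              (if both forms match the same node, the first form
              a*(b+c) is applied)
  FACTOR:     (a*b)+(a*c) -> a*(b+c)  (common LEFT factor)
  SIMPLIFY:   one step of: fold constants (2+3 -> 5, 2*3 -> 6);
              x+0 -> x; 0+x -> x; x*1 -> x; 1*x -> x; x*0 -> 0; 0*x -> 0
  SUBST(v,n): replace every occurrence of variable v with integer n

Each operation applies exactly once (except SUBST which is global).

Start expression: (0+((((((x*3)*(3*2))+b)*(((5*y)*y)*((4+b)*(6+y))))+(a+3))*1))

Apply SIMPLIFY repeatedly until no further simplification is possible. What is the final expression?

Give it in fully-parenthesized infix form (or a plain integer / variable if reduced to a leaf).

Answer: (((((x*3)*6)+b)*(((5*y)*y)*((4+b)*(6+y))))+(a+3))

Derivation:
Start: (0+((((((x*3)*(3*2))+b)*(((5*y)*y)*((4+b)*(6+y))))+(a+3))*1))
Step 1: at root: (0+((((((x*3)*(3*2))+b)*(((5*y)*y)*((4+b)*(6+y))))+(a+3))*1)) -> ((((((x*3)*(3*2))+b)*(((5*y)*y)*((4+b)*(6+y))))+(a+3))*1); overall: (0+((((((x*3)*(3*2))+b)*(((5*y)*y)*((4+b)*(6+y))))+(a+3))*1)) -> ((((((x*3)*(3*2))+b)*(((5*y)*y)*((4+b)*(6+y))))+(a+3))*1)
Step 2: at root: ((((((x*3)*(3*2))+b)*(((5*y)*y)*((4+b)*(6+y))))+(a+3))*1) -> (((((x*3)*(3*2))+b)*(((5*y)*y)*((4+b)*(6+y))))+(a+3)); overall: ((((((x*3)*(3*2))+b)*(((5*y)*y)*((4+b)*(6+y))))+(a+3))*1) -> (((((x*3)*(3*2))+b)*(((5*y)*y)*((4+b)*(6+y))))+(a+3))
Step 3: at LLLR: (3*2) -> 6; overall: (((((x*3)*(3*2))+b)*(((5*y)*y)*((4+b)*(6+y))))+(a+3)) -> (((((x*3)*6)+b)*(((5*y)*y)*((4+b)*(6+y))))+(a+3))
Fixed point: (((((x*3)*6)+b)*(((5*y)*y)*((4+b)*(6+y))))+(a+3))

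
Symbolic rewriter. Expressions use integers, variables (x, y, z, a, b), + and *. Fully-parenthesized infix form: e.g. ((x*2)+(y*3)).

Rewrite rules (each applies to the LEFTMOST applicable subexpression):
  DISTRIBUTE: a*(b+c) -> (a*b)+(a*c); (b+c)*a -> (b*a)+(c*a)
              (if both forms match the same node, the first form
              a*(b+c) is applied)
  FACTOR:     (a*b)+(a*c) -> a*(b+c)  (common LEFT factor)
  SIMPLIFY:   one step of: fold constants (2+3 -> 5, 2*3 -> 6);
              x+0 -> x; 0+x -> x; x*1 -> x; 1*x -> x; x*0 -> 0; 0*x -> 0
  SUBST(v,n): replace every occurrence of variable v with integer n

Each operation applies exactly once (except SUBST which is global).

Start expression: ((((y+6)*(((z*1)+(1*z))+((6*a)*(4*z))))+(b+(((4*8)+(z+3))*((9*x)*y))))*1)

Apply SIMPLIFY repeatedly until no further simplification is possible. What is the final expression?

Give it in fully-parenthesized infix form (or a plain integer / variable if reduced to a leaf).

Start: ((((y+6)*(((z*1)+(1*z))+((6*a)*(4*z))))+(b+(((4*8)+(z+3))*((9*x)*y))))*1)
Step 1: at root: ((((y+6)*(((z*1)+(1*z))+((6*a)*(4*z))))+(b+(((4*8)+(z+3))*((9*x)*y))))*1) -> (((y+6)*(((z*1)+(1*z))+((6*a)*(4*z))))+(b+(((4*8)+(z+3))*((9*x)*y)))); overall: ((((y+6)*(((z*1)+(1*z))+((6*a)*(4*z))))+(b+(((4*8)+(z+3))*((9*x)*y))))*1) -> (((y+6)*(((z*1)+(1*z))+((6*a)*(4*z))))+(b+(((4*8)+(z+3))*((9*x)*y))))
Step 2: at LRLL: (z*1) -> z; overall: (((y+6)*(((z*1)+(1*z))+((6*a)*(4*z))))+(b+(((4*8)+(z+3))*((9*x)*y)))) -> (((y+6)*((z+(1*z))+((6*a)*(4*z))))+(b+(((4*8)+(z+3))*((9*x)*y))))
Step 3: at LRLR: (1*z) -> z; overall: (((y+6)*((z+(1*z))+((6*a)*(4*z))))+(b+(((4*8)+(z+3))*((9*x)*y)))) -> (((y+6)*((z+z)+((6*a)*(4*z))))+(b+(((4*8)+(z+3))*((9*x)*y))))
Step 4: at RRLL: (4*8) -> 32; overall: (((y+6)*((z+z)+((6*a)*(4*z))))+(b+(((4*8)+(z+3))*((9*x)*y)))) -> (((y+6)*((z+z)+((6*a)*(4*z))))+(b+((32+(z+3))*((9*x)*y))))
Fixed point: (((y+6)*((z+z)+((6*a)*(4*z))))+(b+((32+(z+3))*((9*x)*y))))

Answer: (((y+6)*((z+z)+((6*a)*(4*z))))+(b+((32+(z+3))*((9*x)*y))))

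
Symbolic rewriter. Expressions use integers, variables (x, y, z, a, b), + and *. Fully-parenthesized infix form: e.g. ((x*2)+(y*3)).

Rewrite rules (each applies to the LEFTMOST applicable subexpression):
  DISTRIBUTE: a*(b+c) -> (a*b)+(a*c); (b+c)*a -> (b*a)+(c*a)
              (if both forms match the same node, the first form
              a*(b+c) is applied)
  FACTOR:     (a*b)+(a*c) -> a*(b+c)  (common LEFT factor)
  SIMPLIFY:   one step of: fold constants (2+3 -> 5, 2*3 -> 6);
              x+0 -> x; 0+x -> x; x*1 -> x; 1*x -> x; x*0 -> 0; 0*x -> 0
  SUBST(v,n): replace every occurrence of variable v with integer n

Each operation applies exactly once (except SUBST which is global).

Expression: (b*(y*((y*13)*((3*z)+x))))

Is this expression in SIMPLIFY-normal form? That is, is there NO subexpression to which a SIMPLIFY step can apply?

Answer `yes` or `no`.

Expression: (b*(y*((y*13)*((3*z)+x))))
Scanning for simplifiable subexpressions (pre-order)...
  at root: (b*(y*((y*13)*((3*z)+x)))) (not simplifiable)
  at R: (y*((y*13)*((3*z)+x))) (not simplifiable)
  at RR: ((y*13)*((3*z)+x)) (not simplifiable)
  at RRL: (y*13) (not simplifiable)
  at RRR: ((3*z)+x) (not simplifiable)
  at RRRL: (3*z) (not simplifiable)
Result: no simplifiable subexpression found -> normal form.

Answer: yes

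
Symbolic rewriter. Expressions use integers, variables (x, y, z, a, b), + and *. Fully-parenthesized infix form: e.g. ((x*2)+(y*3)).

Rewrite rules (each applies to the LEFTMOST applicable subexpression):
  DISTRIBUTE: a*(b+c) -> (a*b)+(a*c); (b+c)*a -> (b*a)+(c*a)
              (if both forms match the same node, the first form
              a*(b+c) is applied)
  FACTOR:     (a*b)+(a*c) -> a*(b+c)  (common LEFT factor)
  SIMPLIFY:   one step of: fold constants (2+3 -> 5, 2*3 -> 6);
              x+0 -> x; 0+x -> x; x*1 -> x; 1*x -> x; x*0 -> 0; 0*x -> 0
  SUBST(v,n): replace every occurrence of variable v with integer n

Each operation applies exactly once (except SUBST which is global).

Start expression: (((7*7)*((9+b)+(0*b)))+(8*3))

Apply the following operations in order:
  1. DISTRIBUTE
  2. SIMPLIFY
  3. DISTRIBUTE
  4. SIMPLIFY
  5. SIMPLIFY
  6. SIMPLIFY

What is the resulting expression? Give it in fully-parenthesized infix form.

Start: (((7*7)*((9+b)+(0*b)))+(8*3))
Apply DISTRIBUTE at L (target: ((7*7)*((9+b)+(0*b)))): (((7*7)*((9+b)+(0*b)))+(8*3)) -> ((((7*7)*(9+b))+((7*7)*(0*b)))+(8*3))
Apply SIMPLIFY at LLL (target: (7*7)): ((((7*7)*(9+b))+((7*7)*(0*b)))+(8*3)) -> (((49*(9+b))+((7*7)*(0*b)))+(8*3))
Apply DISTRIBUTE at LL (target: (49*(9+b))): (((49*(9+b))+((7*7)*(0*b)))+(8*3)) -> ((((49*9)+(49*b))+((7*7)*(0*b)))+(8*3))
Apply SIMPLIFY at LLL (target: (49*9)): ((((49*9)+(49*b))+((7*7)*(0*b)))+(8*3)) -> (((441+(49*b))+((7*7)*(0*b)))+(8*3))
Apply SIMPLIFY at LRL (target: (7*7)): (((441+(49*b))+((7*7)*(0*b)))+(8*3)) -> (((441+(49*b))+(49*(0*b)))+(8*3))
Apply SIMPLIFY at LRR (target: (0*b)): (((441+(49*b))+(49*(0*b)))+(8*3)) -> (((441+(49*b))+(49*0))+(8*3))

Answer: (((441+(49*b))+(49*0))+(8*3))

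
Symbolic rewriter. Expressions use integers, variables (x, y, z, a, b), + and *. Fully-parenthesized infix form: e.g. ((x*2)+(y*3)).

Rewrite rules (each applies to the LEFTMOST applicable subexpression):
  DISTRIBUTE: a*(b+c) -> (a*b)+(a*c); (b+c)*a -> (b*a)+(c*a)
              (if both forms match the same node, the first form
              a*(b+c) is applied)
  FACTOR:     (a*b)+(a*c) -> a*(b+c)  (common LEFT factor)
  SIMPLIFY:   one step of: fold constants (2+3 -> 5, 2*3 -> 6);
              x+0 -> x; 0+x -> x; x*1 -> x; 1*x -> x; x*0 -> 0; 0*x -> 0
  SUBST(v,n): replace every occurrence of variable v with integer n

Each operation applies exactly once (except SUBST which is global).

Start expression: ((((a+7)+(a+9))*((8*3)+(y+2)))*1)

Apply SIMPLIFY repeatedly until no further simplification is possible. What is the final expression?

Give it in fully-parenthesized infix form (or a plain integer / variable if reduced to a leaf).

Start: ((((a+7)+(a+9))*((8*3)+(y+2)))*1)
Step 1: at root: ((((a+7)+(a+9))*((8*3)+(y+2)))*1) -> (((a+7)+(a+9))*((8*3)+(y+2))); overall: ((((a+7)+(a+9))*((8*3)+(y+2)))*1) -> (((a+7)+(a+9))*((8*3)+(y+2)))
Step 2: at RL: (8*3) -> 24; overall: (((a+7)+(a+9))*((8*3)+(y+2))) -> (((a+7)+(a+9))*(24+(y+2)))
Fixed point: (((a+7)+(a+9))*(24+(y+2)))

Answer: (((a+7)+(a+9))*(24+(y+2)))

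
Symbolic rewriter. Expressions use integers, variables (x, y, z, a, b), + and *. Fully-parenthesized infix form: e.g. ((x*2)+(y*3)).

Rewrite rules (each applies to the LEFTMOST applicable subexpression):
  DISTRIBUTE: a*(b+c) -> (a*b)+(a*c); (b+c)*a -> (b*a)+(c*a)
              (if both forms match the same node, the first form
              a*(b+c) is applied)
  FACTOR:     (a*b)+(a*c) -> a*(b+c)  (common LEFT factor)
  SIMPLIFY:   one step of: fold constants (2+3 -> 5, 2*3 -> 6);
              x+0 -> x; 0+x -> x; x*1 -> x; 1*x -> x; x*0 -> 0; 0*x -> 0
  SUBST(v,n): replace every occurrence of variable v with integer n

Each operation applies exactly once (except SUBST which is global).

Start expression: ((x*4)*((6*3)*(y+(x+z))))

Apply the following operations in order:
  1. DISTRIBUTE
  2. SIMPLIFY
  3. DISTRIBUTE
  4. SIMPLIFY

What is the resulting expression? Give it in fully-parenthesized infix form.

Answer: (((x*4)*(18*y))+((x*4)*(18*(x+z))))

Derivation:
Start: ((x*4)*((6*3)*(y+(x+z))))
Apply DISTRIBUTE at R (target: ((6*3)*(y+(x+z)))): ((x*4)*((6*3)*(y+(x+z)))) -> ((x*4)*(((6*3)*y)+((6*3)*(x+z))))
Apply SIMPLIFY at RLL (target: (6*3)): ((x*4)*(((6*3)*y)+((6*3)*(x+z)))) -> ((x*4)*((18*y)+((6*3)*(x+z))))
Apply DISTRIBUTE at root (target: ((x*4)*((18*y)+((6*3)*(x+z))))): ((x*4)*((18*y)+((6*3)*(x+z)))) -> (((x*4)*(18*y))+((x*4)*((6*3)*(x+z))))
Apply SIMPLIFY at RRL (target: (6*3)): (((x*4)*(18*y))+((x*4)*((6*3)*(x+z)))) -> (((x*4)*(18*y))+((x*4)*(18*(x+z))))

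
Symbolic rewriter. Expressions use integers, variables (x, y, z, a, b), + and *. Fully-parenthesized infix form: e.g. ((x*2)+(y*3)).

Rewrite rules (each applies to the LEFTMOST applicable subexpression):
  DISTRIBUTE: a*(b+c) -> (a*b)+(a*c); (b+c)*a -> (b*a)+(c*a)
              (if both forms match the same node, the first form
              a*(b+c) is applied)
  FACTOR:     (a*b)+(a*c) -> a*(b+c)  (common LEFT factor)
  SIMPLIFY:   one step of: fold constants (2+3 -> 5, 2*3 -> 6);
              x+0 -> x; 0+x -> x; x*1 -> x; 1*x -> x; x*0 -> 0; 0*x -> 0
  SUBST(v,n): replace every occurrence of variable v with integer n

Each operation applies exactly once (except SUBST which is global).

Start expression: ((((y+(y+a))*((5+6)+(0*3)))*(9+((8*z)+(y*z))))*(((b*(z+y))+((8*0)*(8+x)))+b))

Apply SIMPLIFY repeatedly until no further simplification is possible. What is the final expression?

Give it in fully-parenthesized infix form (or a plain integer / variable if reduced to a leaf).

Answer: ((((y+(y+a))*11)*(9+((8*z)+(y*z))))*((b*(z+y))+b))

Derivation:
Start: ((((y+(y+a))*((5+6)+(0*3)))*(9+((8*z)+(y*z))))*(((b*(z+y))+((8*0)*(8+x)))+b))
Step 1: at LLRL: (5+6) -> 11; overall: ((((y+(y+a))*((5+6)+(0*3)))*(9+((8*z)+(y*z))))*(((b*(z+y))+((8*0)*(8+x)))+b)) -> ((((y+(y+a))*(11+(0*3)))*(9+((8*z)+(y*z))))*(((b*(z+y))+((8*0)*(8+x)))+b))
Step 2: at LLRR: (0*3) -> 0; overall: ((((y+(y+a))*(11+(0*3)))*(9+((8*z)+(y*z))))*(((b*(z+y))+((8*0)*(8+x)))+b)) -> ((((y+(y+a))*(11+0))*(9+((8*z)+(y*z))))*(((b*(z+y))+((8*0)*(8+x)))+b))
Step 3: at LLR: (11+0) -> 11; overall: ((((y+(y+a))*(11+0))*(9+((8*z)+(y*z))))*(((b*(z+y))+((8*0)*(8+x)))+b)) -> ((((y+(y+a))*11)*(9+((8*z)+(y*z))))*(((b*(z+y))+((8*0)*(8+x)))+b))
Step 4: at RLRL: (8*0) -> 0; overall: ((((y+(y+a))*11)*(9+((8*z)+(y*z))))*(((b*(z+y))+((8*0)*(8+x)))+b)) -> ((((y+(y+a))*11)*(9+((8*z)+(y*z))))*(((b*(z+y))+(0*(8+x)))+b))
Step 5: at RLR: (0*(8+x)) -> 0; overall: ((((y+(y+a))*11)*(9+((8*z)+(y*z))))*(((b*(z+y))+(0*(8+x)))+b)) -> ((((y+(y+a))*11)*(9+((8*z)+(y*z))))*(((b*(z+y))+0)+b))
Step 6: at RL: ((b*(z+y))+0) -> (b*(z+y)); overall: ((((y+(y+a))*11)*(9+((8*z)+(y*z))))*(((b*(z+y))+0)+b)) -> ((((y+(y+a))*11)*(9+((8*z)+(y*z))))*((b*(z+y))+b))
Fixed point: ((((y+(y+a))*11)*(9+((8*z)+(y*z))))*((b*(z+y))+b))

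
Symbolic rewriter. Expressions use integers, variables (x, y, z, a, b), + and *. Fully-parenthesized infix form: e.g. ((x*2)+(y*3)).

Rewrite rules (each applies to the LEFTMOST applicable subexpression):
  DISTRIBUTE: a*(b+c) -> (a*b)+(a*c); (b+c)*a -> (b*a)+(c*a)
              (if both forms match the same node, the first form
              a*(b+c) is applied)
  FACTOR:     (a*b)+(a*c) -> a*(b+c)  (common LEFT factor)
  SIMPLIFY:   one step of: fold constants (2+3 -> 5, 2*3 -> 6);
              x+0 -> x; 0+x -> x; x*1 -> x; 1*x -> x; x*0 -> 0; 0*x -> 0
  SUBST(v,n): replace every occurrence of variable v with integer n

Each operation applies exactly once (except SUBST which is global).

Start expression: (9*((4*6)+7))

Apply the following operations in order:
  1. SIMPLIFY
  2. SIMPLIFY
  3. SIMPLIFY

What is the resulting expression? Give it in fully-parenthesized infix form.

Answer: 279

Derivation:
Start: (9*((4*6)+7))
Apply SIMPLIFY at RL (target: (4*6)): (9*((4*6)+7)) -> (9*(24+7))
Apply SIMPLIFY at R (target: (24+7)): (9*(24+7)) -> (9*31)
Apply SIMPLIFY at root (target: (9*31)): (9*31) -> 279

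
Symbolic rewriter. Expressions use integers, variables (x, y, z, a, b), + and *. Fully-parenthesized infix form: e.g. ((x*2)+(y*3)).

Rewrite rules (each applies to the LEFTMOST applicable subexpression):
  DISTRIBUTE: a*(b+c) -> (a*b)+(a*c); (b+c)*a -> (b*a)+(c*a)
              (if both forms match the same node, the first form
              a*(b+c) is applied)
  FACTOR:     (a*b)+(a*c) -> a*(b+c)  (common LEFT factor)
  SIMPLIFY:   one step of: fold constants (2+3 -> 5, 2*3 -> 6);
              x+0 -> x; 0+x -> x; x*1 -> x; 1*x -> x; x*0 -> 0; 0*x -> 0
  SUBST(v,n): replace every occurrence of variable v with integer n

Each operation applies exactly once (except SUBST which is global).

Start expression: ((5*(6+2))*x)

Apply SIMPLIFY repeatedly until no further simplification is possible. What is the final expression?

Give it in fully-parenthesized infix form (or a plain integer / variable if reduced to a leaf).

Start: ((5*(6+2))*x)
Step 1: at LR: (6+2) -> 8; overall: ((5*(6+2))*x) -> ((5*8)*x)
Step 2: at L: (5*8) -> 40; overall: ((5*8)*x) -> (40*x)
Fixed point: (40*x)

Answer: (40*x)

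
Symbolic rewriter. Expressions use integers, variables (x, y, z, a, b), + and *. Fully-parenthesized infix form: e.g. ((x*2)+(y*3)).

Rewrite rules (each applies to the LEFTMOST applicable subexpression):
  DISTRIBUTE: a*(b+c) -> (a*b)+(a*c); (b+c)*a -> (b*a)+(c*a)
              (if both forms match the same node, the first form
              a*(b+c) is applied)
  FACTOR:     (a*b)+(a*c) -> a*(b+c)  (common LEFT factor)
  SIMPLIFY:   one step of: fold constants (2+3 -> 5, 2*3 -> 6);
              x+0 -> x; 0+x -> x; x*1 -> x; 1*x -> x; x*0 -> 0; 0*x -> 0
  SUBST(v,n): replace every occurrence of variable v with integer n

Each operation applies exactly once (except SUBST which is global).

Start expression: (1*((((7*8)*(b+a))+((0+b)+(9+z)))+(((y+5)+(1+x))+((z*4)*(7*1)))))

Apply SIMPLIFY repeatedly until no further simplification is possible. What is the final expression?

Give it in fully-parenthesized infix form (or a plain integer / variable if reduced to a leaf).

Start: (1*((((7*8)*(b+a))+((0+b)+(9+z)))+(((y+5)+(1+x))+((z*4)*(7*1)))))
Step 1: at root: (1*((((7*8)*(b+a))+((0+b)+(9+z)))+(((y+5)+(1+x))+((z*4)*(7*1))))) -> ((((7*8)*(b+a))+((0+b)+(9+z)))+(((y+5)+(1+x))+((z*4)*(7*1)))); overall: (1*((((7*8)*(b+a))+((0+b)+(9+z)))+(((y+5)+(1+x))+((z*4)*(7*1))))) -> ((((7*8)*(b+a))+((0+b)+(9+z)))+(((y+5)+(1+x))+((z*4)*(7*1))))
Step 2: at LLL: (7*8) -> 56; overall: ((((7*8)*(b+a))+((0+b)+(9+z)))+(((y+5)+(1+x))+((z*4)*(7*1)))) -> (((56*(b+a))+((0+b)+(9+z)))+(((y+5)+(1+x))+((z*4)*(7*1))))
Step 3: at LRL: (0+b) -> b; overall: (((56*(b+a))+((0+b)+(9+z)))+(((y+5)+(1+x))+((z*4)*(7*1)))) -> (((56*(b+a))+(b+(9+z)))+(((y+5)+(1+x))+((z*4)*(7*1))))
Step 4: at RRR: (7*1) -> 7; overall: (((56*(b+a))+(b+(9+z)))+(((y+5)+(1+x))+((z*4)*(7*1)))) -> (((56*(b+a))+(b+(9+z)))+(((y+5)+(1+x))+((z*4)*7)))
Fixed point: (((56*(b+a))+(b+(9+z)))+(((y+5)+(1+x))+((z*4)*7)))

Answer: (((56*(b+a))+(b+(9+z)))+(((y+5)+(1+x))+((z*4)*7)))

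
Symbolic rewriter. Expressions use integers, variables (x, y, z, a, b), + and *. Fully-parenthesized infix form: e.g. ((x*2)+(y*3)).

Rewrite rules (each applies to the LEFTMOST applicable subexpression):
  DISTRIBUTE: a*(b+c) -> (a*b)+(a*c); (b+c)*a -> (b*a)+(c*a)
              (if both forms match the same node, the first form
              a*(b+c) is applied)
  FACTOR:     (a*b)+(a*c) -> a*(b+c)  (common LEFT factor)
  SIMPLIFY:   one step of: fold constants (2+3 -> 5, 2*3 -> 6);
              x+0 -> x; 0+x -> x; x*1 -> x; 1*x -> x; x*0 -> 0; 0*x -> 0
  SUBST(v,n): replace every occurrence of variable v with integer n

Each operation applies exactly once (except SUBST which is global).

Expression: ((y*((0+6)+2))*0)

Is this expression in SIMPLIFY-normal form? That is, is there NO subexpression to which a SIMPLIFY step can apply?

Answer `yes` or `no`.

Answer: no

Derivation:
Expression: ((y*((0+6)+2))*0)
Scanning for simplifiable subexpressions (pre-order)...
  at root: ((y*((0+6)+2))*0) (SIMPLIFIABLE)
  at L: (y*((0+6)+2)) (not simplifiable)
  at LR: ((0+6)+2) (not simplifiable)
  at LRL: (0+6) (SIMPLIFIABLE)
Found simplifiable subexpr at path root: ((y*((0+6)+2))*0)
One SIMPLIFY step would give: 0
-> NOT in normal form.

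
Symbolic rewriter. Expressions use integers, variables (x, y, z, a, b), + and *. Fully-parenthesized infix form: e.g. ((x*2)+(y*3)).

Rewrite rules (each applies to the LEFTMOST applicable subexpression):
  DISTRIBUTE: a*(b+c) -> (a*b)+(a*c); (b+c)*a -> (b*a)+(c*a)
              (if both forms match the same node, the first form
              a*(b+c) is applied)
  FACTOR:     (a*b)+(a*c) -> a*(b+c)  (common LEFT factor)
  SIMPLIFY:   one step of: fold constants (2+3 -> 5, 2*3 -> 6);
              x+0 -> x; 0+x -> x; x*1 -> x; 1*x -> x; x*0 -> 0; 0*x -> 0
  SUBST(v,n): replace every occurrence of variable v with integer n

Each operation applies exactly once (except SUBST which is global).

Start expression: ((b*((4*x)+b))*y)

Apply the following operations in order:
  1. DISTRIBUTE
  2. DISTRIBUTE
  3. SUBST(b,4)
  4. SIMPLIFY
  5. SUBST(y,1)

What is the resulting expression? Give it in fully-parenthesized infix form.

Answer: (((4*(4*x))*1)+(16*1))

Derivation:
Start: ((b*((4*x)+b))*y)
Apply DISTRIBUTE at L (target: (b*((4*x)+b))): ((b*((4*x)+b))*y) -> (((b*(4*x))+(b*b))*y)
Apply DISTRIBUTE at root (target: (((b*(4*x))+(b*b))*y)): (((b*(4*x))+(b*b))*y) -> (((b*(4*x))*y)+((b*b)*y))
Apply SUBST(b,4): (((b*(4*x))*y)+((b*b)*y)) -> (((4*(4*x))*y)+((4*4)*y))
Apply SIMPLIFY at RL (target: (4*4)): (((4*(4*x))*y)+((4*4)*y)) -> (((4*(4*x))*y)+(16*y))
Apply SUBST(y,1): (((4*(4*x))*y)+(16*y)) -> (((4*(4*x))*1)+(16*1))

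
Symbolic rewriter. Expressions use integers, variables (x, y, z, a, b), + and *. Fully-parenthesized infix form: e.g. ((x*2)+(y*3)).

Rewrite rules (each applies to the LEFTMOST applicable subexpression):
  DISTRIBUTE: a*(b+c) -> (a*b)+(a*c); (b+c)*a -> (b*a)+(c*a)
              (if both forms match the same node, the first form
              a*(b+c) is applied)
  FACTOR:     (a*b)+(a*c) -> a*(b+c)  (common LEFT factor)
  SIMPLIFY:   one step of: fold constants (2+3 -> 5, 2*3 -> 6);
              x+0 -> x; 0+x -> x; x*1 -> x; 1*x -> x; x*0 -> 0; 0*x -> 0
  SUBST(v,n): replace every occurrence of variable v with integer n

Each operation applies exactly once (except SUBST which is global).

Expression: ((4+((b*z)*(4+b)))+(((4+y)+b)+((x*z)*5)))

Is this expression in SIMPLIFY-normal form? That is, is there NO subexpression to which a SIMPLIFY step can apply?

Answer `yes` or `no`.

Expression: ((4+((b*z)*(4+b)))+(((4+y)+b)+((x*z)*5)))
Scanning for simplifiable subexpressions (pre-order)...
  at root: ((4+((b*z)*(4+b)))+(((4+y)+b)+((x*z)*5))) (not simplifiable)
  at L: (4+((b*z)*(4+b))) (not simplifiable)
  at LR: ((b*z)*(4+b)) (not simplifiable)
  at LRL: (b*z) (not simplifiable)
  at LRR: (4+b) (not simplifiable)
  at R: (((4+y)+b)+((x*z)*5)) (not simplifiable)
  at RL: ((4+y)+b) (not simplifiable)
  at RLL: (4+y) (not simplifiable)
  at RR: ((x*z)*5) (not simplifiable)
  at RRL: (x*z) (not simplifiable)
Result: no simplifiable subexpression found -> normal form.

Answer: yes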